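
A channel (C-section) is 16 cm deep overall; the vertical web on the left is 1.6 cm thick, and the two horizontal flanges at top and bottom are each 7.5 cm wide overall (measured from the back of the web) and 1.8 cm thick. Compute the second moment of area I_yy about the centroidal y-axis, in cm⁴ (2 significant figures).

I_yy ≈ 230 cm⁴

Break the section into simple shapes (no overlaps), measuring from the bottom-left corner of the bounding box.
Web: 1.6 × 16, A = 25.6 cm², x = 0.8 cm, Ī = 5.461 cm⁴.
Top flange (beyond web): 5.9 × 1.8, A = 10.62 cm², x = 4.55 cm, Ī = 30.81 cm⁴.
Bottom flange (beyond web): 5.9 × 1.8, A = 10.62 cm², x = 4.55 cm, Ī = 30.81 cm⁴.
Centroid: x̄ = ΣA·x / ΣA = 2.5 cm.
Transfer each piece to the centroidal y-axis using Ī + A·d² with d = x − 2.5:
  web: d = -1.7 cm → contributes +79.49 cm⁴
  top flange (beyond web): d = 2.05 cm → contributes +75.42 cm⁴
  bottom flange (beyond web): d = 2.05 cm → contributes +75.42 cm⁴
Total I = 230.3 cm⁴.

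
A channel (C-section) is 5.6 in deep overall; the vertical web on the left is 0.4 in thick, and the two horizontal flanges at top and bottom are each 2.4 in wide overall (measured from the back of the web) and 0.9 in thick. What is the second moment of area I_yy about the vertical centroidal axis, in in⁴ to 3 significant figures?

Treat the section as a set of non-overlapping primitives; coordinates are from the bounding-box lower-left.
Web: 0.4 × 5.6, A = 2.24 in², x = 0.2 in, Ī = 0.029867 in⁴.
Top flange (beyond web): 2 × 0.9, A = 1.8 in², x = 1.4 in, Ī = 0.6 in⁴.
Bottom flange (beyond web): 2 × 0.9, A = 1.8 in², x = 1.4 in, Ī = 0.6 in⁴.
Centroid: x̄ = ΣA·x / ΣA = 0.93973 in.
Transfer each piece to the vertical centroidal axis using Ī + A·d² with d = x − 0.93973:
  web: d = -0.73973 in → contributes +1.2556 in⁴
  top flange (beyond web): d = 0.46027 in → contributes +0.98133 in⁴
  bottom flange (beyond web): d = 0.46027 in → contributes +0.98133 in⁴
Total I = 3.2183 in⁴.

I_yy ≈ 3.22 in⁴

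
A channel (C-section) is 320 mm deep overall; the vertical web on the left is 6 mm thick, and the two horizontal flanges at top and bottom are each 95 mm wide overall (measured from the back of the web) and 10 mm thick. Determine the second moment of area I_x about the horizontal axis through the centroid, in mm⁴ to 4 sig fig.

I_x ≈ 5.916 × 10⁷ mm⁴

Decompose the section into non-overlapping parts with the origin at the bottom-left of its bounding rectangle.
Web: 6 × 320, A = 1 920 mm², y = 160 mm, Ī = 16 384 000 mm⁴.
Top flange (beyond web): 89 × 10, A = 890 mm², y = 315 mm, Ī = 7416.67 mm⁴.
Bottom flange (beyond web): 89 × 10, A = 890 mm², y = 5 mm, Ī = 7416.67 mm⁴.
By symmetry the centroid is at mid-height, ȳ = 160 mm.
Transfer each piece to the horizontal axis through the centroid using Ī + A·d² with d = y − 160:
  web: d = 0 mm → contributes +16 384 000 mm⁴
  top flange (beyond web): d = 155 mm → contributes +21 389 667 mm⁴
  bottom flange (beyond web): d = -155 mm → contributes +21 389 667 mm⁴
Total I = 59 163 333 mm⁴.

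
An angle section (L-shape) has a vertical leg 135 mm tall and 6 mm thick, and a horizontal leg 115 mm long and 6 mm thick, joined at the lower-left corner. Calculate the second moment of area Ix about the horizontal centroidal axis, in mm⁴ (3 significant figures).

Ix ≈ 2.74 × 10⁶ mm⁴

Treat the section as a set of non-overlapping primitives; coordinates are from the bounding-box lower-left.
Vertical leg: 6 × 135, A = 810 mm², y = 67.5 mm, Ī = 1 230 188 mm⁴.
Horizontal leg (remainder): 109 × 6, A = 654 mm², y = 3 mm, Ī = 1 962 mm⁴.
Centroid: ȳ = ΣA·y / ΣA = 38.686 mm.
Transfer each piece to the horizontal centroidal axis using Ī + A·d² with d = y − 38.686:
  vertical leg: d = 28.814 mm → contributes +1 902 665 mm⁴
  horizontal leg (remainder): d = -35.686 mm → contributes +834 847 mm⁴
Total I = 2 737 512 mm⁴.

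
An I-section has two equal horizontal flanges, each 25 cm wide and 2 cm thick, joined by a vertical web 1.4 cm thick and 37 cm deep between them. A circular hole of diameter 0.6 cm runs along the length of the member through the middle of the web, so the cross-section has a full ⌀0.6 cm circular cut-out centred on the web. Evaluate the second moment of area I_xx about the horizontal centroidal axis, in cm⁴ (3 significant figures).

I_xx ≈ 4.40 × 10⁴ cm⁴

Break the section into simple shapes (no overlaps), measuring from the bottom-left corner of the bounding box.
Bottom flange: 25 × 2, A = 50 cm², y = 1 cm, Ī = 16.667 cm⁴.
Web: 1.4 × 37, A = 51.8 cm², y = 20.5 cm, Ī = 5909.5 cm⁴.
Top flange: 25 × 2, A = 50 cm², y = 40 cm, Ī = 16.667 cm⁴.
Hole (subtracted): ⌀0.6, A = 0.28274 cm², y = 20.5 cm, Ī = 0.0063617 cm⁴.
By symmetry the centroid is at mid-height, ȳ = 20.5 cm.
Transfer each piece to the horizontal centroidal axis using Ī + A·d² with d = y − 20.5:
  bottom flange: d = -19.5 cm → contributes +19 029 cm⁴
  web: d = 0 cm → contributes +5909.5 cm⁴
  top flange: d = 19.5 cm → contributes +19 029 cm⁴
  hole: d = 0 cm → contributes −0.0063617 cm⁴
Total I = 43 968 cm⁴.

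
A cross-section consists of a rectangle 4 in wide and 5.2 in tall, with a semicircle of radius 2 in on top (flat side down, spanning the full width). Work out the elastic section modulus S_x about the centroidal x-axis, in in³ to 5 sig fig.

S_x ≈ 27.901 in³

Break the section into simple shapes (no overlaps), measuring from the bottom-left corner of the bounding box.
Rectangular body: 4 × 5.2, A = 20.8 in², y = 2.6 in, Ī = 46.86933 in⁴.
Semicircular cap: semicircle r = 2, A = 6.283185 in², y = 6.048826 in, Ī = 1.756111 in⁴.
Centroid: ȳ = ΣA·y / ΣA = 3.400113 in.
Transfer each piece to the centroidal x-axis using Ī + A·d² with d = y − 3.400113:
  rectangular body: d = -0.8001132 in → contributes +60.1851 in⁴
  semicircular cap: d = 2.648713 in → contributes +45.83694 in⁴
Total I = 106.022 in⁴.
Extreme fibre distance c = 3.799887 in; S = I/c = 27.90137 in³.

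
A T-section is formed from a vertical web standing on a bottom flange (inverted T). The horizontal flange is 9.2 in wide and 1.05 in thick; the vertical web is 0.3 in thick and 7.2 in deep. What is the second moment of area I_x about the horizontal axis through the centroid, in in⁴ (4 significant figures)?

Break the section into simple shapes (no overlaps), measuring from the bottom-left corner of the bounding box.
Flange: 9.2 × 1.05, A = 9.66 in², y = 0.525 in, Ī = 0.887513 in⁴.
Web: 0.3 × 7.2, A = 2.16 in², y = 4.65 in, Ī = 9.3312 in⁴.
Centroid: ȳ = ΣA·y / ΣA = 1.27881 in.
Transfer each piece to the horizontal axis through the centroid using Ī + A·d² with d = y − 1.27881:
  flange: d = -0.753807 in → contributes +6.37657 in⁴
  web: d = 3.37119 in → contributes +33.8795 in⁴
Total I = 40.256 in⁴.

I_x ≈ 40.26 in⁴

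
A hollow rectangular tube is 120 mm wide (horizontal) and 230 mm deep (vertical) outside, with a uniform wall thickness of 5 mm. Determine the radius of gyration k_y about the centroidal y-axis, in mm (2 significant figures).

k_y ≈ 51 mm

Split into non-overlapping primitives; take the origin at the lower-left of the bounding box.
Outer rectangle: 120 × 230, A = 27 600 mm², x = 60 mm, Ī = 33 120 000 mm⁴.
Inner void (subtracted): 110 × 220, A = 24 200 mm², x = 60 mm, Ī = 24 401 667 mm⁴.
By symmetry the centroid is at mid-width, x̄ = 60 mm.
All pieces are centred on the centroidal y-axis, so I = ΣĪ (holes subtracted) = 8 718 333 mm⁴.
Radius of gyration: k = √(I/A) = √(8 718 333 / 3 400) = 50.64 mm.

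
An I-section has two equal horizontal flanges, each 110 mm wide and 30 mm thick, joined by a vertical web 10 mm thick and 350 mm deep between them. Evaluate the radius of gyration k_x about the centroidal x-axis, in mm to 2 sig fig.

k_x ≈ 160 mm

Split into non-overlapping primitives; take the origin at the lower-left of the bounding box.
Bottom flange: 110 × 30, A = 3 300 mm², y = 15 mm, Ī = 247 500 mm⁴.
Web: 10 × 350, A = 3 500 mm², y = 205 mm, Ī = 35 729 167 mm⁴.
Top flange: 110 × 30, A = 3 300 mm², y = 395 mm, Ī = 247 500 mm⁴.
By symmetry the centroid is at mid-height, ȳ = 205 mm.
Transfer each piece to the centroidal x-axis using Ī + A·d² with d = y − 205:
  bottom flange: d = -190 mm → contributes +119 377 500 mm⁴
  web: d = 0 mm → contributes +35 729 167 mm⁴
  top flange: d = 190 mm → contributes +119 377 500 mm⁴
Total I = 274 484 167 mm⁴.
Radius of gyration: k = √(I/A) = √(274 484 167 / 10 100) = 164.9 mm.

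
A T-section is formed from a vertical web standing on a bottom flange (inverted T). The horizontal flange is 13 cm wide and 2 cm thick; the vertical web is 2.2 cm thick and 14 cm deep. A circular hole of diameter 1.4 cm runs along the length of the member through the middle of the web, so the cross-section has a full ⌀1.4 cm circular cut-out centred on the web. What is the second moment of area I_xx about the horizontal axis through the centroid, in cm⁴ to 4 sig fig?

I_xx ≈ 1393 cm⁴

Treat the section as a set of non-overlapping primitives; coordinates are from the bounding-box lower-left.
Flange: 13 × 2, A = 26 cm², y = 1 cm, Ī = 8.66667 cm⁴.
Web: 2.2 × 14, A = 30.8 cm², y = 9 cm, Ī = 503.067 cm⁴.
Hole (subtracted): ⌀1.4, A = 1.53938 cm², y = 9 cm, Ī = 0.188574 cm⁴.
Centroid: ȳ = ΣA·y / ΣA = 5.23602 cm.
Transfer each piece to the horizontal axis through the centroid using Ī + A·d² with d = y − 5.23602:
  flange: d = -4.23602 cm → contributes +475.207 cm⁴
  web: d = 3.76398 cm → contributes +939.428 cm⁴
  hole: d = 3.76398 cm → contributes −21.9978 cm⁴
Total I = 1392.64 cm⁴.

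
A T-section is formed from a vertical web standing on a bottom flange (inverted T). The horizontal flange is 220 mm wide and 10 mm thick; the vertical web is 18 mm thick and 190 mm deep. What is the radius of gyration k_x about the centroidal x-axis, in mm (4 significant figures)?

k_x ≈ 64.93 mm

Decompose the section into non-overlapping parts with the origin at the bottom-left of its bounding rectangle.
Flange: 220 × 10, A = 2 200 mm², y = 5 mm, Ī = 18333.3 mm⁴.
Web: 18 × 190, A = 3 420 mm², y = 105 mm, Ī = 10 288 500 mm⁴.
Centroid: ȳ = ΣA·y / ΣA = 65.8541 mm.
Transfer each piece to the centroidal x-axis using Ī + A·d² with d = y − 65.8541:
  flange: d = -60.8541 mm → contributes +8 165 419 mm⁴
  web: d = 39.1459 mm → contributes +15 529 315 mm⁴
Total I = 23 694 734 mm⁴.
Radius of gyration: k = √(I/A) = √(23 694 734 / 5 620) = 64.9318 mm.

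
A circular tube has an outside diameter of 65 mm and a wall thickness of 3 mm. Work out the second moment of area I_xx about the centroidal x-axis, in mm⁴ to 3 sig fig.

I_xx ≈ 2.81 × 10⁵ mm⁴

Decompose the section into non-overlapping parts with the origin at the bottom-left of its bounding rectangle.
Outer circle: ⌀65, A = 3318.3 mm², y = 32.5 mm, Ī = 876 241 mm⁴.
Bore (subtracted): ⌀59, A = 2 734 mm², y = 32.5 mm, Ī = 594 810 mm⁴.
By symmetry the centroid is at mid-height, ȳ = 32.5 mm.
All pieces are centred on the centroidal x-axis, so I = ΣĪ (holes subtracted) = 281 431 mm⁴.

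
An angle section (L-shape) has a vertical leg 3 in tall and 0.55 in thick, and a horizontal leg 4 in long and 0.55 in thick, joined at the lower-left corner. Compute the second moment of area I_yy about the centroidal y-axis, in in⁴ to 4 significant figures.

I_yy ≈ 5.454 in⁴

Decompose the section into non-overlapping parts with the origin at the bottom-left of its bounding rectangle.
Vertical leg: 0.55 × 3, A = 1.65 in², x = 0.275 in, Ī = 0.0415938 in⁴.
Horizontal leg (remainder): 3.45 × 0.55, A = 1.8975 in², x = 2.275 in, Ī = 1.88208 in⁴.
Centroid: x̄ = ΣA·x / ΣA = 1.34477 in.
Transfer each piece to the centroidal y-axis using Ī + A·d² with d = x − 1.34477:
  vertical leg: d = -1.06977 in → contributes +1.92986 in⁴
  horizontal leg (remainder): d = 0.930233 in → contributes +3.52405 in⁴
Total I = 5.45391 in⁴.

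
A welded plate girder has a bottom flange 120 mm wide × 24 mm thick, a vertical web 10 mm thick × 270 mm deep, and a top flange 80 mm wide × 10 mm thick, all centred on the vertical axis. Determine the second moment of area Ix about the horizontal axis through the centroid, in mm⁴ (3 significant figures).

Break the section into simple shapes (no overlaps), measuring from the bottom-left corner of the bounding box.
Bottom plate: 120 × 24, A = 2 880 mm², y = 12 mm, Ī = 138 240 mm⁴.
Web plate: 10 × 270, A = 2 700 mm², y = 159 mm, Ī = 16 402 500 mm⁴.
Top plate: 80 × 10, A = 800 mm², y = 299 mm, Ī = 6666.7 mm⁴.
Centroid: ȳ = ΣA·y / ΣA = 110.2 mm.
Transfer each piece to the horizontal axis through the centroid using Ī + A·d² with d = y − 110.2:
  bottom plate: d = -98.197 mm → contributes +27 909 353 mm⁴
  web plate: d = 48.803 mm → contributes +22 833 049 mm⁴
  top plate: d = 188.8 mm → contributes +28 523 776 mm⁴
Total I = 79 266 178 mm⁴.

Ix ≈ 7.93 × 10⁷ mm⁴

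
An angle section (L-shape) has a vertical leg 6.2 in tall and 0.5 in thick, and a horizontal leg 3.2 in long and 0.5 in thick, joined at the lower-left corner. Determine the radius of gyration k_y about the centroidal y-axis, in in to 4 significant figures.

Break the section into simple shapes (no overlaps), measuring from the bottom-left corner of the bounding box.
Vertical leg: 0.5 × 6.2, A = 3.1 in², x = 0.25 in, Ī = 0.0645833 in⁴.
Horizontal leg (remainder): 2.7 × 0.5, A = 1.35 in², x = 1.85 in, Ī = 0.820125 in⁴.
Centroid: x̄ = ΣA·x / ΣA = 0.735393 in.
Transfer each piece to the centroidal y-axis using Ī + A·d² with d = x − 0.735393:
  vertical leg: d = -0.485393 in → contributes +0.794964 in⁴
  horizontal leg (remainder): d = 1.11461 in → contributes +2.4973 in⁴
Total I = 3.29226 in⁴.
Radius of gyration: k = √(I/A) = √(3.29226 / 4.45) = 0.860136 in.

k_y ≈ 0.8601 in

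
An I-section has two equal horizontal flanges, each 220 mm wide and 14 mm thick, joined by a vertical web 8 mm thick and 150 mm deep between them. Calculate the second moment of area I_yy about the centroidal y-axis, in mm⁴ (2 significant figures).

Break the section into simple shapes (no overlaps), measuring from the bottom-left corner of the bounding box.
Bottom flange: 220 × 14, A = 3 080 mm², x = 110 mm, Ī = 12 422 667 mm⁴.
Web: 8 × 150, A = 1 200 mm², x = 110 mm, Ī = 6 400 mm⁴.
Top flange: 220 × 14, A = 3 080 mm², x = 110 mm, Ī = 12 422 667 mm⁴.
By symmetry the centroid is at mid-width, x̄ = 110 mm.
All pieces are centred on the centroidal y-axis, so I = ΣĪ = 24 851 733 mm⁴.

I_yy ≈ 2.5 × 10⁷ mm⁴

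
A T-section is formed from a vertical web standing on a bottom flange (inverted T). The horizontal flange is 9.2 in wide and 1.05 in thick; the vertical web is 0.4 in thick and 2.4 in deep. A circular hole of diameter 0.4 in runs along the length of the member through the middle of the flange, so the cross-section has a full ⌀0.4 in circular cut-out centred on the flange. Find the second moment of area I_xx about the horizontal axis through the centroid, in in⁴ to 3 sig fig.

Break the section into simple shapes (no overlaps), measuring from the bottom-left corner of the bounding box.
Flange: 9.2 × 1.05, A = 9.66 in², y = 0.525 in, Ī = 0.88751 in⁴.
Web: 0.4 × 2.4, A = 0.96 in², y = 2.25 in, Ī = 0.4608 in⁴.
Hole (subtracted): ⌀0.4, A = 0.12566 in², y = 0.525 in, Ī = 0.0012566 in⁴.
Centroid: ȳ = ΣA·y / ΣA = 0.6828 in.
Transfer each piece to the horizontal axis through the centroid using Ī + A·d² with d = y − 0.6828:
  flange: d = -0.1578 in → contributes +1.1281 in⁴
  web: d = 1.5672 in → contributes +2.8187 in⁴
  hole: d = -0.1578 in → contributes −0.0043857 in⁴
Total I = 3.9423 in⁴.

I_xx ≈ 3.94 in⁴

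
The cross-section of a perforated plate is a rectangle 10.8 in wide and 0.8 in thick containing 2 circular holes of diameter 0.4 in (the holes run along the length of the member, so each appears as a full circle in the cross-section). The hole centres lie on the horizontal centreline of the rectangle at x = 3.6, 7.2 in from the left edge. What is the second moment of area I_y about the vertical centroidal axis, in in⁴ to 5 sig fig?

I_y ≈ 83.164 in⁴

Treat the section as a set of non-overlapping primitives; coordinates are from the bounding-box lower-left.
Plate: 10.8 × 0.8, A = 8.64 in², x = 5.4 in, Ī = 83.9808 in⁴.
Hole 1 (subtracted): ⌀0.4, A = 0.1256637 in², x = 3.6 in, Ī = 0.001256637 in⁴.
Hole 2 (subtracted): ⌀0.4, A = 0.1256637 in², x = 7.2 in, Ī = 0.001256637 in⁴.
By symmetry the centroid is at mid-width, x̄ = 5.4 in.
Transfer each piece to the vertical centroidal axis using Ī + A·d² with d = x − 5.4:
  plate: d = 0 in → contributes +83.9808 in⁴
  hole 1: d = -1.8 in → contributes −0.408407 in⁴
  hole 2: d = 1.8 in → contributes −0.408407 in⁴
Total I = 83.16399 in⁴.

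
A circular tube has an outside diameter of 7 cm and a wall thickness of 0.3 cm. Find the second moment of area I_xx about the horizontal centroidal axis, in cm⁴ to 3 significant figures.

Treat the section as a set of non-overlapping primitives; coordinates are from the bounding-box lower-left.
Outer circle: ⌀7, A = 38.485 cm², y = 3.5 cm, Ī = 117.86 cm⁴.
Bore (subtracted): ⌀6.4, A = 32.17 cm², y = 3.5 cm, Ī = 82.355 cm⁴.
By symmetry the centroid is at mid-height, ȳ = 3.5 cm.
All pieces are centred on the horizontal centroidal axis, so I = ΣĪ (holes subtracted) = 35.504 cm⁴.

I_xx ≈ 35.5 cm⁴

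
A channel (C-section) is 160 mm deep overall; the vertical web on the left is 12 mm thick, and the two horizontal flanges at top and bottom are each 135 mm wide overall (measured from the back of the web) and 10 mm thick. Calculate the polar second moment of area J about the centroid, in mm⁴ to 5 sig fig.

Break the section into simple shapes (no overlaps), measuring from the bottom-left corner of the bounding box.
Web: 12 × 160, A = 1 920 mm², y = 80 mm, Ī = 4 096 000 mm⁴.
Top flange (beyond web): 123 × 10, A = 1 230 mm², y = 155 mm, Ī = 10 250 mm⁴.
Bottom flange (beyond web): 123 × 10, A = 1 230 mm², y = 5 mm, Ī = 10 250 mm⁴.
By symmetry the centroid is at mid-height, ȳ = 80 mm.
Transfer each piece to the centroidal x-axis using Ī + A·d² with d = y − 80:
  web: d = 0 mm → contributes +4 096 000 mm⁴
  top flange (beyond web): d = 75 mm → contributes +6 929 000 mm⁴
  bottom flange (beyond web): d = -75 mm → contributes +6 929 000 mm⁴
Total I = 17 954 000 mm⁴.
For the y-axis: x̄ = 43.91096 mm.
Repeating about the centroidal y-axis gives I_y = 8 037 745 mm⁴.
Polar second moment: J = I_x + I_y = 25 991 745 mm⁴.

J ≈ 2.5992 × 10⁷ mm⁴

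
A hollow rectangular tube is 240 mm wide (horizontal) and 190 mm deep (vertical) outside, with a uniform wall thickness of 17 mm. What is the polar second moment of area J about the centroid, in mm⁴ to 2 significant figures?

Split into non-overlapping primitives; take the origin at the lower-left of the bounding box.
Outer rectangle: 240 × 190, A = 45 600 mm², y = 95 mm, Ī = 137 180 000 mm⁴.
Inner void (subtracted): 206 × 156, A = 32 136 mm², y = 95 mm, Ī = 65 171 808 mm⁴.
By symmetry the centroid is at mid-height, ȳ = 95 mm.
All pieces are centred on the centroidal x-axis, so I = ΣĪ (holes subtracted) = 72 008 192 mm⁴.
Repeating about the centroidal y-axis gives I_y = 105 236 392 mm⁴.
Polar second moment: J = I_x + I_y = 177 244 584 mm⁴.

J ≈ 1.8 × 10⁸ mm⁴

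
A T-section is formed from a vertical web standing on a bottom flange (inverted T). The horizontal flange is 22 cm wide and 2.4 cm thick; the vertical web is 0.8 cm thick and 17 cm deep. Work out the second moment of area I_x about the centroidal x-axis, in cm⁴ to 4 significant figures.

I_x ≈ 1370 cm⁴

Treat the section as a set of non-overlapping primitives; coordinates are from the bounding-box lower-left.
Flange: 22 × 2.4, A = 52.8 cm², y = 1.2 cm, Ī = 25.344 cm⁴.
Web: 0.8 × 17, A = 13.6 cm², y = 10.9 cm, Ī = 327.533 cm⁴.
Centroid: ȳ = ΣA·y / ΣA = 3.18675 cm.
Transfer each piece to the centroidal x-axis using Ī + A·d² with d = y − 3.18675:
  flange: d = -1.98675 cm → contributes +233.754 cm⁴
  web: d = 7.71325 cm → contributes +1136.66 cm⁴
Total I = 1370.41 cm⁴.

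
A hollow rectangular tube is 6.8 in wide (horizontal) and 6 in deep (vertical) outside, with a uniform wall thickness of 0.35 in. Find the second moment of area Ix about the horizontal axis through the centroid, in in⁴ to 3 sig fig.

Ix ≈ 46.7 in⁴

Break the section into simple shapes (no overlaps), measuring from the bottom-left corner of the bounding box.
Outer rectangle: 6.8 × 6, A = 40.8 in², y = 3 in, Ī = 122.4 in⁴.
Inner void (subtracted): 6.1 × 5.3, A = 32.33 in², y = 3 in, Ī = 75.679 in⁴.
By symmetry the centroid is at mid-height, ȳ = 3 in.
All pieces are centred on the horizontal axis through the centroid, so I = ΣĪ (holes subtracted) = 46.721 in⁴.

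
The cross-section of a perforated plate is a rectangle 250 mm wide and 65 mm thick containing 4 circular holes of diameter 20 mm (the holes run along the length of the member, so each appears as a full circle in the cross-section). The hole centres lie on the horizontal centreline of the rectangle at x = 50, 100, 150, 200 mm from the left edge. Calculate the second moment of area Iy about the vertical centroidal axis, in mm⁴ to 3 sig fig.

Iy ≈ 8.07 × 10⁷ mm⁴

Break the section into simple shapes (no overlaps), measuring from the bottom-left corner of the bounding box.
Plate: 250 × 65, A = 16 250 mm², x = 125 mm, Ī = 84 635 417 mm⁴.
Hole 1 (subtracted): ⌀20, A = 314.16 mm², x = 50 mm, Ī = 7 854 mm⁴.
Hole 2 (subtracted): ⌀20, A = 314.16 mm², x = 100 mm, Ī = 7 854 mm⁴.
Hole 3 (subtracted): ⌀20, A = 314.16 mm², x = 150 mm, Ī = 7 854 mm⁴.
Hole 4 (subtracted): ⌀20, A = 314.16 mm², x = 200 mm, Ī = 7 854 mm⁴.
By symmetry the centroid is at mid-width, x̄ = 125 mm.
Transfer each piece to the vertical centroidal axis using Ī + A·d² with d = x − 125:
  plate: d = 0 mm → contributes +84 635 417 mm⁴
  hole 1: d = -75 mm → contributes −1 775 000 mm⁴
  hole 2: d = -25 mm → contributes −204 204 mm⁴
  hole 3: d = 25 mm → contributes −204 204 mm⁴
  hole 4: d = 75 mm → contributes −1 775 000 mm⁴
Total I = 80 677 010 mm⁴.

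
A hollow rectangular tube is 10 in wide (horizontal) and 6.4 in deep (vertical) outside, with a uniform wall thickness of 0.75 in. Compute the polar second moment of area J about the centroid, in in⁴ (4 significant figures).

Break the section into simple shapes (no overlaps), measuring from the bottom-left corner of the bounding box.
Outer rectangle: 10 × 6.4, A = 64 in², y = 3.2 in, Ī = 218.453 in⁴.
Inner void (subtracted): 8.5 × 4.9, A = 41.65 in², y = 3.2 in, Ī = 83.3347 in⁴.
By symmetry the centroid is at mid-height, ȳ = 3.2 in.
All pieces are centred on the centroidal x-axis, so I = ΣĪ (holes subtracted) = 135.119 in⁴.
Repeating about the centroidal y-axis gives I_y = 282.566 in⁴.
Polar second moment: J = I_x + I_y = 417.684 in⁴.

J ≈ 417.7 in⁴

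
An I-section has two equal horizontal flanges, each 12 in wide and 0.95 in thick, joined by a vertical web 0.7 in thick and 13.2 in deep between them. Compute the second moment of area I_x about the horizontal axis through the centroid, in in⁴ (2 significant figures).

Split into non-overlapping primitives; take the origin at the lower-left of the bounding box.
Bottom flange: 12 × 0.95, A = 11.4 in², y = 0.475 in, Ī = 0.8574 in⁴.
Web: 0.7 × 13.2, A = 9.24 in², y = 7.55 in, Ī = 134.2 in⁴.
Top flange: 12 × 0.95, A = 11.4 in², y = 14.63 in, Ī = 0.8574 in⁴.
By symmetry the centroid is at mid-height, ȳ = 7.55 in.
Transfer each piece to the horizontal axis through the centroid using Ī + A·d² with d = y − 7.55:
  bottom flange: d = -7.075 in → contributes +571.5 in⁴
  web: d = 0 in → contributes +134.2 in⁴
  top flange: d = 7.075 in → contributes +571.5 in⁴
Total I = 1 277 in⁴.

I_x ≈ 1300 in⁴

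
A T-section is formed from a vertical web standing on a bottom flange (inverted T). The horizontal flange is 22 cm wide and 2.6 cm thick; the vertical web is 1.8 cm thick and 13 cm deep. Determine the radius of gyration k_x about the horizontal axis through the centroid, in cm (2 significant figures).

Break the section into simple shapes (no overlaps), measuring from the bottom-left corner of the bounding box.
Flange: 22 × 2.6, A = 57.2 cm², y = 1.3 cm, Ī = 32.22 cm⁴.
Web: 1.8 × 13, A = 23.4 cm², y = 9.1 cm, Ī = 329.6 cm⁴.
Centroid: ȳ = ΣA·y / ΣA = 3.565 cm.
Transfer each piece to the horizontal axis through the centroid using Ī + A·d² with d = y − 3.565:
  flange: d = -2.265 cm → contributes +325.5 cm⁴
  web: d = 5.535 cm → contributes +1 047 cm⁴
Total I = 1 372 cm⁴.
Radius of gyration: k = √(I/A) = √(1 372 / 80.6) = 4.126 cm.

k_x ≈ 4.1 cm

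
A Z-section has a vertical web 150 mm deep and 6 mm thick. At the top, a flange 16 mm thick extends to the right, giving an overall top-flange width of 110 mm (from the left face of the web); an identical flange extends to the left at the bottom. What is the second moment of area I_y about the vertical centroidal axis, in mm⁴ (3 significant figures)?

I_y ≈ 1.31 × 10⁷ mm⁴

Break the section into simple shapes (no overlaps), measuring from the bottom-left corner of the bounding box.
Web: 6 × 150, A = 900 mm², x = 107 mm, Ī = 2 700 mm⁴.
Top flange (beyond web): 104 × 16, A = 1 664 mm², x = 162 mm, Ī = 1 499 819 mm⁴.
Bottom flange (beyond web): 104 × 16, A = 1 664 mm², x = 52 mm, Ī = 1 499 819 mm⁴.
Centroid: x̄ = ΣA·x / ΣA = 107 mm.
Transfer each piece to the vertical centroidal axis using Ī + A·d² with d = x − 107:
  web: d = 0 mm → contributes +2 700 mm⁴
  top flange (beyond web): d = 55 mm → contributes +6 533 419 mm⁴
  bottom flange (beyond web): d = -55 mm → contributes +6 533 419 mm⁴
Total I = 13 069 537 mm⁴.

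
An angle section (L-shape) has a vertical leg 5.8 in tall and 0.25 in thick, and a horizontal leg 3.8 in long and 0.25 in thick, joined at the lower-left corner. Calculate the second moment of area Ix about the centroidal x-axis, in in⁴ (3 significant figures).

Decompose the section into non-overlapping parts with the origin at the bottom-left of its bounding rectangle.
Vertical leg: 0.25 × 5.8, A = 1.45 in², y = 2.9 in, Ī = 4.0648 in⁴.
Horizontal leg (remainder): 3.55 × 0.25, A = 0.8875 in², y = 0.125 in, Ī = 0.0046224 in⁴.
Centroid: ȳ = ΣA·y / ΣA = 1.8464 in.
Transfer each piece to the centroidal x-axis using Ī + A·d² with d = y − 1.8464:
  vertical leg: d = 1.0536 in → contributes +5.6745 in⁴
  horizontal leg (remainder): d = -1.7214 in → contributes +2.6344 in⁴
Total I = 8.3089 in⁴.

Ix ≈ 8.31 in⁴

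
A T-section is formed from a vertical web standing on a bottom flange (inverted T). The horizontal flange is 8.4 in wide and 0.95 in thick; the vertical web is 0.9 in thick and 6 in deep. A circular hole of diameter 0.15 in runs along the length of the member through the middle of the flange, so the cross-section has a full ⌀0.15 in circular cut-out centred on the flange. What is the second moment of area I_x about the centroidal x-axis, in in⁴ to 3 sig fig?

Treat the section as a set of non-overlapping primitives; coordinates are from the bounding-box lower-left.
Flange: 8.4 × 0.95, A = 7.98 in², y = 0.475 in, Ī = 0.60016 in⁴.
Web: 0.9 × 6, A = 5.4 in², y = 3.95 in, Ī = 16.2 in⁴.
Hole (subtracted): ⌀0.15, A = 0.017671 in², y = 0.475 in, Ī = 0.00002485 in⁴.
Centroid: ȳ = ΣA·y / ΣA = 1.8793 in.
Transfer each piece to the centroidal x-axis using Ī + A·d² with d = y − 1.8793:
  flange: d = -1.4043 in → contributes +16.338 in⁴
  web: d = 2.0707 in → contributes +39.354 in⁴
  hole: d = -1.4043 in → contributes −0.034875 in⁴
Total I = 55.656 in⁴.

I_x ≈ 55.7 in⁴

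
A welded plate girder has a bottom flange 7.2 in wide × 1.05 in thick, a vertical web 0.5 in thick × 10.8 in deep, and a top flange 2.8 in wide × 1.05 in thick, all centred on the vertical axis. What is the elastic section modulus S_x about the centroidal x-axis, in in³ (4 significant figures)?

S_x ≈ 45.88 in³

Treat the section as a set of non-overlapping primitives; coordinates are from the bounding-box lower-left.
Bottom plate: 7.2 × 1.05, A = 7.56 in², y = 0.525 in, Ī = 0.694575 in⁴.
Web plate: 0.5 × 10.8, A = 5.4 in², y = 6.45 in, Ī = 52.488 in⁴.
Top plate: 2.8 × 1.05, A = 2.94 in², y = 12.375 in, Ī = 0.270113 in⁴.
Centroid: ȳ = ΣA·y / ΣA = 4.7284 in.
Transfer each piece to the centroidal x-axis using Ī + A·d² with d = y − 4.7284:
  bottom plate: d = -4.2034 in → contributes +134.269 in⁴
  web plate: d = 1.7216 in → contributes +68.4932 in⁴
  top plate: d = 7.6466 in → contributes +172.174 in⁴
Total I = 374.935 in⁴.
Extreme fibre distance c = 8.1716 in; S = I/c = 45.8827 in³.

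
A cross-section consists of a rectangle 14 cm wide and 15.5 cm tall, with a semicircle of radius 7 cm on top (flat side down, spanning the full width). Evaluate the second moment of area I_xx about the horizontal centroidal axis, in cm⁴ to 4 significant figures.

I_xx ≈ 1.114 × 10⁴ cm⁴

Break the section into simple shapes (no overlaps), measuring from the bottom-left corner of the bounding box.
Rectangular body: 14 × 15.5, A = 217 cm², y = 7.75 cm, Ī = 4344.52 cm⁴.
Semicircular cap: semicircle r = 7, A = 76.969 cm², y = 18.4709 cm, Ī = 263.526 cm⁴.
Centroid: ȳ = ΣA·y / ΣA = 10.557 cm.
Transfer each piece to the horizontal centroidal axis using Ī + A·d² with d = y − 10.557:
  rectangular body: d = -2.80702 cm → contributes +6054.34 cm⁴
  semicircular cap: d = 7.91387 cm → contributes +5084.05 cm⁴
Total I = 11138.4 cm⁴.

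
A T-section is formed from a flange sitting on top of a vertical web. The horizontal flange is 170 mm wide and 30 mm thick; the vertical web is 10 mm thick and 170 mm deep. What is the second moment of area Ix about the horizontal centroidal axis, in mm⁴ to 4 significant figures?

Break the section into simple shapes (no overlaps), measuring from the bottom-left corner of the bounding box.
Flange: 170 × 30, A = 5 100 mm², y = 185 mm, Ī = 382 500 mm⁴.
Web: 10 × 170, A = 1 700 mm², y = 85 mm, Ī = 4 094 167 mm⁴.
Centroid: ȳ = ΣA·y / ΣA = 160 mm.
Transfer each piece to the horizontal centroidal axis using Ī + A·d² with d = y − 160:
  flange: d = 25 mm → contributes +3 570 000 mm⁴
  web: d = -75 mm → contributes +13 656 667 mm⁴
Total I = 17 226 667 mm⁴.

Ix ≈ 1.723 × 10⁷ mm⁴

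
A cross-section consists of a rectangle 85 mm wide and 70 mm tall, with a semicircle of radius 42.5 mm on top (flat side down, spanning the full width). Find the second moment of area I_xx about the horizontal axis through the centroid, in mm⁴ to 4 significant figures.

I_xx ≈ 8.192 × 10⁶ mm⁴

Decompose the section into non-overlapping parts with the origin at the bottom-left of its bounding rectangle.
Rectangular body: 85 × 70, A = 5 950 mm², y = 35 mm, Ī = 2 429 583 mm⁴.
Semicircular cap: semicircle r = 42.5, A = 2837.25 mm², y = 88.0376 mm, Ī = 358 086 mm⁴.
Centroid: ȳ = ΣA·y / ΣA = 52.1249 mm.
Transfer each piece to the horizontal axis through the centroid using Ī + A·d² with d = y − 52.1249:
  rectangular body: d = -17.1249 mm → contributes +4 174 495 mm⁴
  semicircular cap: d = 35.9127 mm → contributes +4 017 342 mm⁴
Total I = 8 191 837 mm⁴.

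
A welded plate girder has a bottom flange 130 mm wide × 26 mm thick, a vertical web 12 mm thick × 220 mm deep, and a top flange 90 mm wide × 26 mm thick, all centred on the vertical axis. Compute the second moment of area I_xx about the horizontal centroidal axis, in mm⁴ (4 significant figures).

I_xx ≈ 9.555 × 10⁷ mm⁴

Break the section into simple shapes (no overlaps), measuring from the bottom-left corner of the bounding box.
Bottom plate: 130 × 26, A = 3 380 mm², y = 13 mm, Ī = 190 407 mm⁴.
Web plate: 12 × 220, A = 2 640 mm², y = 136 mm, Ī = 10 648 000 mm⁴.
Top plate: 90 × 26, A = 2 340 mm², y = 259 mm, Ī = 131 820 mm⁴.
Centroid: ȳ = ΣA·y / ΣA = 120.699 mm.
Transfer each piece to the horizontal centroidal axis using Ī + A·d² with d = y − 120.699:
  bottom plate: d = -107.699 mm → contributes +39 394 962 mm⁴
  web plate: d = 15.3014 mm → contributes +11 266 114 mm⁴
  top plate: d = 138.301 mm → contributes +44 889 672 mm⁴
Total I = 95 550 747 mm⁴.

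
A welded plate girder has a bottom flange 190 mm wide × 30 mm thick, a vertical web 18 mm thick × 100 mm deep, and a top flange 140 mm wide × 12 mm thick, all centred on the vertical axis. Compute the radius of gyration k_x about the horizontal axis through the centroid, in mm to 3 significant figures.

Treat the section as a set of non-overlapping primitives; coordinates are from the bounding-box lower-left.
Bottom plate: 190 × 30, A = 5 700 mm², y = 15 mm, Ī = 427 500 mm⁴.
Web plate: 18 × 100, A = 1 800 mm², y = 80 mm, Ī = 1 500 000 mm⁴.
Top plate: 140 × 12, A = 1 680 mm², y = 136 mm, Ī = 20 160 mm⁴.
Centroid: ȳ = ΣA·y / ΣA = 49.889 mm.
Transfer each piece to the horizontal axis through the centroid using Ī + A·d² with d = y − 49.889:
  bottom plate: d = -34.889 mm → contributes +7 365 737 mm⁴
  web plate: d = 30.111 mm → contributes +3 132 022 mm⁴
  top plate: d = 86.111 mm → contributes +12 477 567 mm⁴
Total I = 22 975 327 mm⁴.
Radius of gyration: k = √(I/A) = √(22 975 327 / 9 180) = 50.028 mm.

k_x ≈ 50.0 mm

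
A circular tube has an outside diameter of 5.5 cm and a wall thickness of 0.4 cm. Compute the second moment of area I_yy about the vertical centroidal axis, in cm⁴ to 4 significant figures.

Decompose the section into non-overlapping parts with the origin at the bottom-left of its bounding rectangle.
Outer circle: ⌀5.5, A = 23.7583 cm², x = 2.75 cm, Ī = 44.918 cm⁴.
Bore (subtracted): ⌀4.7, A = 17.3494 cm², x = 2.75 cm, Ī = 23.9531 cm⁴.
By symmetry the centroid is at mid-width, x̄ = 2.75 cm.
All pieces are centred on the vertical centroidal axis, so I = ΣĪ (holes subtracted) = 20.9649 cm⁴.

I_yy ≈ 20.96 cm⁴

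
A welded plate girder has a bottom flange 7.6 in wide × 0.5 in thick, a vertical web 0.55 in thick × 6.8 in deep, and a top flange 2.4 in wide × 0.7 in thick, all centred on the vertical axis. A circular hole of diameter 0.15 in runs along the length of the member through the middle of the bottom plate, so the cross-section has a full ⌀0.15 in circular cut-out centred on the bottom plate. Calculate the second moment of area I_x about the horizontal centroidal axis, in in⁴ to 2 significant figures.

I_x ≈ 82 in⁴

Split into non-overlapping primitives; take the origin at the lower-left of the bounding box.
Bottom plate: 7.6 × 0.5, A = 3.8 in², y = 0.25 in, Ī = 0.07917 in⁴.
Web plate: 0.55 × 6.8, A = 3.74 in², y = 3.9 in, Ī = 14.41 in⁴.
Top plate: 2.4 × 0.7, A = 1.68 in², y = 7.65 in, Ī = 0.0686 in⁴.
Hole (subtracted): ⌀0.15, A = 0.01767 in², y = 0.25 in, Ī = 0.00002485 in⁴.
Centroid: ȳ = ΣA·y / ΣA = 3.084 in.
Transfer each piece to the horizontal centroidal axis using Ī + A·d² with d = y − 3.084:
  bottom plate: d = -2.834 in → contributes +30.61 in⁴
  web plate: d = 0.8156 in → contributes +16.9 in⁴
  top plate: d = 4.566 in → contributes +35.09 in⁴
  hole: d = -2.834 in → contributes −0.142 in⁴
Total I = 82.45 in⁴.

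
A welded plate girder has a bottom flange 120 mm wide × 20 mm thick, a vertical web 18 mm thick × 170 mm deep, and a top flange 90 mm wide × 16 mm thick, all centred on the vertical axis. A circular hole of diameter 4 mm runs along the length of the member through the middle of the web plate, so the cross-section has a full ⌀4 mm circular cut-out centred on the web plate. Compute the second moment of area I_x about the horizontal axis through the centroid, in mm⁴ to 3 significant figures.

I_x ≈ 4.03 × 10⁷ mm⁴

Treat the section as a set of non-overlapping primitives; coordinates are from the bounding-box lower-left.
Bottom plate: 120 × 20, A = 2 400 mm², y = 10 mm, Ī = 80 000 mm⁴.
Web plate: 18 × 170, A = 3 060 mm², y = 105 mm, Ī = 7 369 500 mm⁴.
Top plate: 90 × 16, A = 1 440 mm², y = 198 mm, Ī = 30 720 mm⁴.
Hole (subtracted): ⌀4, A = 12.566 mm², y = 105 mm, Ī = 12.566 mm⁴.
Centroid: ȳ = ΣA·y / ΣA = 91.34 mm.
Transfer each piece to the horizontal axis through the centroid using Ī + A·d² with d = y − 91.34:
  bottom plate: d = -81.34 mm → contributes +15 959 002 mm⁴
  web plate: d = 13.66 mm → contributes +7 940 454 mm⁴
  top plate: d = 106.66 mm → contributes +16 412 568 mm⁴
  hole: d = 13.66 mm → contributes −2357.3 mm⁴
Total I = 40 309 667 mm⁴.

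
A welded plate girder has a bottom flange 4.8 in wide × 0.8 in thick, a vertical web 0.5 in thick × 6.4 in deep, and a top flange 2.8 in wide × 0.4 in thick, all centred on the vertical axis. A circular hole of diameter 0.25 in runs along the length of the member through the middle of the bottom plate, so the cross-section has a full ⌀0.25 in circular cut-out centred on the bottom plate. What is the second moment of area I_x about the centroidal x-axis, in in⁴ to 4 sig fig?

I_x ≈ 61.28 in⁴

Break the section into simple shapes (no overlaps), measuring from the bottom-left corner of the bounding box.
Bottom plate: 4.8 × 0.8, A = 3.84 in², y = 0.4 in, Ī = 0.2048 in⁴.
Web plate: 0.5 × 6.4, A = 3.2 in², y = 4 in, Ī = 10.9227 in⁴.
Top plate: 2.8 × 0.4, A = 1.12 in², y = 7.4 in, Ī = 0.0149333 in⁴.
Hole (subtracted): ⌀0.25, A = 0.0490874 in², y = 0.4 in, Ī = 0.000191748 in⁴.
Centroid: ȳ = ΣA·y / ΣA = 2.78691 in.
Transfer each piece to the centroidal x-axis using Ī + A·d² with d = y − 2.78691:
  bottom plate: d = -2.38691 in → contributes +22.0825 in⁴
  web plate: d = 1.21309 in → contributes +15.6318 in⁴
  top plate: d = 4.61309 in → contributes +23.8492 in⁴
  hole: d = -2.38691 in → contributes −0.279859 in⁴
Total I = 61.2837 in⁴.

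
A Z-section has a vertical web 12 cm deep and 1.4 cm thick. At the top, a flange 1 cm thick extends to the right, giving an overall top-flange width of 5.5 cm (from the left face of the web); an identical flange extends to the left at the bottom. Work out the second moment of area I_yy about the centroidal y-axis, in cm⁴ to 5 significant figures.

Split into non-overlapping primitives; take the origin at the lower-left of the bounding box.
Web: 1.4 × 12, A = 16.8 cm², x = 4.8 cm, Ī = 2.744 cm⁴.
Top flange (beyond web): 4.1 × 1, A = 4.1 cm², x = 7.55 cm, Ī = 5.743417 cm⁴.
Bottom flange (beyond web): 4.1 × 1, A = 4.1 cm², x = 2.05 cm, Ī = 5.743417 cm⁴.
Centroid: x̄ = ΣA·x / ΣA = 4.8 cm.
Transfer each piece to the centroidal y-axis using Ī + A·d² with d = x − 4.8:
  web: d = 0 cm → contributes +2.744 cm⁴
  top flange (beyond web): d = 2.75 cm → contributes +36.74967 cm⁴
  bottom flange (beyond web): d = -2.75 cm → contributes +36.74967 cm⁴
Total I = 76.24333 cm⁴.

I_yy ≈ 76.243 cm⁴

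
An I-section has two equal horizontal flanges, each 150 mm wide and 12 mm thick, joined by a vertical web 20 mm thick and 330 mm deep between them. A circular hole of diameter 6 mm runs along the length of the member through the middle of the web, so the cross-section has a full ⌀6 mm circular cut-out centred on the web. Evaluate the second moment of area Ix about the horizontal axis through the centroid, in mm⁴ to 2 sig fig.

Ix ≈ 1.7 × 10⁸ mm⁴

Break the section into simple shapes (no overlaps), measuring from the bottom-left corner of the bounding box.
Bottom flange: 150 × 12, A = 1 800 mm², y = 6 mm, Ī = 21 600 mm⁴.
Web: 20 × 330, A = 6 600 mm², y = 177 mm, Ī = 59 895 000 mm⁴.
Top flange: 150 × 12, A = 1 800 mm², y = 348 mm, Ī = 21 600 mm⁴.
Hole (subtracted): ⌀6, A = 28.27 mm², y = 177 mm, Ī = 63.62 mm⁴.
By symmetry the centroid is at mid-height, ȳ = 177 mm.
Transfer each piece to the horizontal axis through the centroid using Ī + A·d² with d = y − 177:
  bottom flange: d = -171 mm → contributes +52 655 400 mm⁴
  web: d = 0 mm → contributes +59 895 000 mm⁴
  top flange: d = 171 mm → contributes +52 655 400 mm⁴
  hole: d = 0 mm → contributes −63.62 mm⁴
Total I = 165 205 736 mm⁴.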